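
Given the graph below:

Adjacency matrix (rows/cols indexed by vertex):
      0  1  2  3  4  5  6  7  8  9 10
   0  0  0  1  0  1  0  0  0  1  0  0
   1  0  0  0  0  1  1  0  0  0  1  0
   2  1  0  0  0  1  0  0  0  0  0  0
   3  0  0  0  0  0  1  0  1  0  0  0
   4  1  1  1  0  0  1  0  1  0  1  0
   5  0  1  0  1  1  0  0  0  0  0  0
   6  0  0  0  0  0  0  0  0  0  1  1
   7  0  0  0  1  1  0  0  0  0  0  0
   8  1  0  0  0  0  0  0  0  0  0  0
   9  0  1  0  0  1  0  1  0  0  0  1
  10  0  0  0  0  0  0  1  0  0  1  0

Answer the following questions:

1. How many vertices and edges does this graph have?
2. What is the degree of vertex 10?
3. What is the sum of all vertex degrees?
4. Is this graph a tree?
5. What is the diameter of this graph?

Count: 11 vertices, 15 edges.
Vertex 10 has neighbors [6, 9], degree = 2.
Handshaking lemma: 2 * 15 = 30.
A tree on 11 vertices has 10 edges. This graph has 15 edges (5 extra). Not a tree.
Diameter (longest shortest path) = 4.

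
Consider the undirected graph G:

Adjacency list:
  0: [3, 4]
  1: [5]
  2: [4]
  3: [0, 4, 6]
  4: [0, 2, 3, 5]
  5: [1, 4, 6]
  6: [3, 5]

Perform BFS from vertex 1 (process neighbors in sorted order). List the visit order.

BFS from vertex 1 (neighbors processed in ascending order):
Visit order: 1, 5, 4, 6, 0, 2, 3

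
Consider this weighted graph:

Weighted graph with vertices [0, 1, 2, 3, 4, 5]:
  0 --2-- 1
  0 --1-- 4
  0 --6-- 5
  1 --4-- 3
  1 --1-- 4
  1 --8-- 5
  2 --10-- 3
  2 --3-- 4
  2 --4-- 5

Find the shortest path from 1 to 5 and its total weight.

Using Dijkstra's algorithm from vertex 1:
Shortest path: 1 -> 5
Total weight: 8 = 8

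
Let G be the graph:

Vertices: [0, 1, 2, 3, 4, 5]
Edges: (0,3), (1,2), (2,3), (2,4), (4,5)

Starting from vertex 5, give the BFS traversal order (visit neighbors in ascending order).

BFS from vertex 5 (neighbors processed in ascending order):
Visit order: 5, 4, 2, 1, 3, 0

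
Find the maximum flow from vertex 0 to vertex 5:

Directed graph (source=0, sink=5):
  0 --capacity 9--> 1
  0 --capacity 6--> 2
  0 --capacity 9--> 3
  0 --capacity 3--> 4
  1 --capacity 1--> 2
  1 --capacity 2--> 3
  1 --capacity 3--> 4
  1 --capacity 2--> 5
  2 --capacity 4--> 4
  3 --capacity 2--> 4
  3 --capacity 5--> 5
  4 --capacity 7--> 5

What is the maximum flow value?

Computing max flow:
  Flow on (0->1): 5/9
  Flow on (0->2): 4/6
  Flow on (0->3): 5/9
  Flow on (1->3): 2/2
  Flow on (1->4): 1/3
  Flow on (1->5): 2/2
  Flow on (2->4): 4/4
  Flow on (3->4): 2/2
  Flow on (3->5): 5/5
  Flow on (4->5): 7/7
Maximum flow = 14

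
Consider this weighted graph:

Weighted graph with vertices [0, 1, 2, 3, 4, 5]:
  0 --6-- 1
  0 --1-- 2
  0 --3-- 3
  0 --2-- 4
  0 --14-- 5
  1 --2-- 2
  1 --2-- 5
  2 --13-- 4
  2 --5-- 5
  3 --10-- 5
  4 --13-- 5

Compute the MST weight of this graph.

Applying Kruskal's algorithm (sort edges by weight, add if no cycle):
  Add (0,2) w=1
  Add (0,4) w=2
  Add (1,2) w=2
  Add (1,5) w=2
  Add (0,3) w=3
  Skip (2,5) w=5 (creates cycle)
  Skip (0,1) w=6 (creates cycle)
  Skip (3,5) w=10 (creates cycle)
  Skip (2,4) w=13 (creates cycle)
  Skip (4,5) w=13 (creates cycle)
  Skip (0,5) w=14 (creates cycle)
MST weight = 10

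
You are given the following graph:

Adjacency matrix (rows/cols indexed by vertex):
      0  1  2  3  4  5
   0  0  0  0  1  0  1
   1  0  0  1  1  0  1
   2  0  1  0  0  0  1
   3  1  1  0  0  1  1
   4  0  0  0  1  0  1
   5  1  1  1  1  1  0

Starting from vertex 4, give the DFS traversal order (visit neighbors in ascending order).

DFS from vertex 4 (neighbors processed in ascending order):
Visit order: 4, 3, 0, 5, 1, 2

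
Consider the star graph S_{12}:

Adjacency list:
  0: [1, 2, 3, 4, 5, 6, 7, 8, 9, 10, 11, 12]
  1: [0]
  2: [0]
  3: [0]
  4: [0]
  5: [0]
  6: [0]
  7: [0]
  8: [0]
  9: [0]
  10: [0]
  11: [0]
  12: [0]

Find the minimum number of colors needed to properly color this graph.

S_{12} has one hub adjacent to 12 leaves; leaves are pairwise non-adjacent.
Color the hub 0 and every leaf 1.
Chromatic number = 2.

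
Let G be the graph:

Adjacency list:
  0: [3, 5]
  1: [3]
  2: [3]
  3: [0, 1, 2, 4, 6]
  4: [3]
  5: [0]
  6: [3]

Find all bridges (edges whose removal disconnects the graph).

A bridge is an edge whose removal increases the number of connected components.
Bridges found: (0,3), (0,5), (1,3), (2,3), (3,4), (3,6)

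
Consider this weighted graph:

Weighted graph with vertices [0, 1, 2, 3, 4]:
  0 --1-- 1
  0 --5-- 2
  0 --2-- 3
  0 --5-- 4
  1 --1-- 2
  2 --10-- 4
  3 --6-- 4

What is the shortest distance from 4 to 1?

Using Dijkstra's algorithm from vertex 4:
Shortest path: 4 -> 0 -> 1
Total weight: 5 + 1 = 6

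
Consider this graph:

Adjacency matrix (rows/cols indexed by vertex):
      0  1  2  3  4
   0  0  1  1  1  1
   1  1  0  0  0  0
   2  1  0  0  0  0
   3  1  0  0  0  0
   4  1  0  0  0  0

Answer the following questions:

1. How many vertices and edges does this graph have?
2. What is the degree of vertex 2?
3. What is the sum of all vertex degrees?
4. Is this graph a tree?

Count: 5 vertices, 4 edges.
Vertex 2 has neighbors [0], degree = 1.
Handshaking lemma: 2 * 4 = 8.
A graph is a tree iff it is connected and has exactly n-1 edges. This graph is connected (all 5 vertices in one component) and has 5-1 = 4 edges. It is a tree.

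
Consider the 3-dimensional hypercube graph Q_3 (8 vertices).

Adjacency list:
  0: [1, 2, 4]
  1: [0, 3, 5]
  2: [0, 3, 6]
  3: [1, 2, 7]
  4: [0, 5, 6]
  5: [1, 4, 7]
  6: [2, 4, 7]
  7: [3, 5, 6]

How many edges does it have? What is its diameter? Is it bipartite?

The 3-dimensional hypercube Q_3 has 8 vertices and each vertex has degree 3.
Total edges = 8 * 3 / 2 = 12.
Diameter = 3 (max Hamming distance between binary labels).
Hypercubes are bipartite (partition by parity of binary representation).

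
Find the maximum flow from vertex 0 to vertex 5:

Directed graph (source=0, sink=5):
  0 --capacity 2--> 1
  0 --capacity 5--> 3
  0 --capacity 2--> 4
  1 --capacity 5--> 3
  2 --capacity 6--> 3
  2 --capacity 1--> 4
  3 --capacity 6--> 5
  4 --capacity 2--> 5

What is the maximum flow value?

Computing max flow:
  Flow on (0->1): 2/2
  Flow on (0->3): 4/5
  Flow on (0->4): 2/2
  Flow on (1->3): 2/5
  Flow on (3->5): 6/6
  Flow on (4->5): 2/2
Maximum flow = 8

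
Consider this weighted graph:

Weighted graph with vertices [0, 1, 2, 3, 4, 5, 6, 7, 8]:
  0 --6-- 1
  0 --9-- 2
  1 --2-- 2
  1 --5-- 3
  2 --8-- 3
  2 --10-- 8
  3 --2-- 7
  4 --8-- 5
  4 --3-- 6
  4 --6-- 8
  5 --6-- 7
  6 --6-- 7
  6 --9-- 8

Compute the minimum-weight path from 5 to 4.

Using Dijkstra's algorithm from vertex 5:
Shortest path: 5 -> 4
Total weight: 8 = 8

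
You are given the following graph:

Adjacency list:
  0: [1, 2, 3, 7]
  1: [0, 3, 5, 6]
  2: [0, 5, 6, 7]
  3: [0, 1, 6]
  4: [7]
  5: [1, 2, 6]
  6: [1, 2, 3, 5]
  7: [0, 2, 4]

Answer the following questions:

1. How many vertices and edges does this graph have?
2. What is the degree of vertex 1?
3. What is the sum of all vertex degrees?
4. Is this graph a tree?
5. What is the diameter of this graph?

Count: 8 vertices, 13 edges.
Vertex 1 has neighbors [0, 3, 5, 6], degree = 4.
Handshaking lemma: 2 * 13 = 26.
A tree on 8 vertices has 7 edges. This graph has 13 edges (6 extra). Not a tree.
Diameter (longest shortest path) = 3.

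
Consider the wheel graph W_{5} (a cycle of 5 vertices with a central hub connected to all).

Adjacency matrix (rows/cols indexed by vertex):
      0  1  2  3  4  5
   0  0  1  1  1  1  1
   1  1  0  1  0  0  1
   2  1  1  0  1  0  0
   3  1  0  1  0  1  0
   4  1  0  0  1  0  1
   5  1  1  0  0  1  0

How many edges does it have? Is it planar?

Wheel graph W_{5}: 5 cycle edges + 5 spoke edges = 10 edges.
Total vertices: 6.
The graph is planar.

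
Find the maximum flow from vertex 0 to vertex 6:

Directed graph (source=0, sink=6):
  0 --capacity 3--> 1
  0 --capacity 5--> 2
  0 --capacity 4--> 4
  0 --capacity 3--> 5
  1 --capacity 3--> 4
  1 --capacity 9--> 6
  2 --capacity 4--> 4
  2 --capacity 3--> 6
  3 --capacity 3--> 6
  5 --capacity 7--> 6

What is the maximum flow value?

Computing max flow:
  Flow on (0->1): 3/3
  Flow on (0->2): 3/5
  Flow on (0->5): 3/3
  Flow on (1->6): 3/9
  Flow on (2->6): 3/3
  Flow on (5->6): 3/7
Maximum flow = 9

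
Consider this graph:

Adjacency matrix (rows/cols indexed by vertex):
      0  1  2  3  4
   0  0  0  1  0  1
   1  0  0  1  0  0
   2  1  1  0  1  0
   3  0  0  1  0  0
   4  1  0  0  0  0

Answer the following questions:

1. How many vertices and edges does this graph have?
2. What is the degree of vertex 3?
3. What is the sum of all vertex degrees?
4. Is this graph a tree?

Count: 5 vertices, 4 edges.
Vertex 3 has neighbors [2], degree = 1.
Handshaking lemma: 2 * 4 = 8.
A graph is a tree iff it is connected and has exactly n-1 edges. This graph is connected (all 5 vertices in one component) and has 5-1 = 4 edges. It is a tree.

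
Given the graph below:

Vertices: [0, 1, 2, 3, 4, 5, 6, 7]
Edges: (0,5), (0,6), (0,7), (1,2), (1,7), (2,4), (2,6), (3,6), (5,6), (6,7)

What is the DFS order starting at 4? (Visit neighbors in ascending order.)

DFS from vertex 4 (neighbors processed in ascending order):
Visit order: 4, 2, 1, 7, 0, 5, 6, 3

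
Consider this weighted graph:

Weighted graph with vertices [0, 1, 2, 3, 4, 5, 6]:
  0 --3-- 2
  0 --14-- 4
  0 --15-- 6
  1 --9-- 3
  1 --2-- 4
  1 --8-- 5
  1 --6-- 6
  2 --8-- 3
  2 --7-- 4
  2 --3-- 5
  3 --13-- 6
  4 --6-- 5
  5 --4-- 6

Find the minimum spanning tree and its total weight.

Applying Kruskal's algorithm (sort edges by weight, add if no cycle):
  Add (1,4) w=2
  Add (0,2) w=3
  Add (2,5) w=3
  Add (5,6) w=4
  Add (1,6) w=6
  Skip (4,5) w=6 (creates cycle)
  Skip (2,4) w=7 (creates cycle)
  Skip (1,5) w=8 (creates cycle)
  Add (2,3) w=8
  Skip (1,3) w=9 (creates cycle)
  Skip (3,6) w=13 (creates cycle)
  Skip (0,4) w=14 (creates cycle)
  Skip (0,6) w=15 (creates cycle)
MST weight = 26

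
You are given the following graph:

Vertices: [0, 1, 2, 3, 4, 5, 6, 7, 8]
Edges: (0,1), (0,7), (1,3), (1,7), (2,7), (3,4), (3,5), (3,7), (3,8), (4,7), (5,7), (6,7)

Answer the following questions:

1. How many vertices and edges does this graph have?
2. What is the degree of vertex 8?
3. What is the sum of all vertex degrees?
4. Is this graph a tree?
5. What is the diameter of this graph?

Count: 9 vertices, 12 edges.
Vertex 8 has neighbors [3], degree = 1.
Handshaking lemma: 2 * 12 = 24.
A tree on 9 vertices has 8 edges. This graph has 12 edges (4 extra). Not a tree.
Diameter (longest shortest path) = 3.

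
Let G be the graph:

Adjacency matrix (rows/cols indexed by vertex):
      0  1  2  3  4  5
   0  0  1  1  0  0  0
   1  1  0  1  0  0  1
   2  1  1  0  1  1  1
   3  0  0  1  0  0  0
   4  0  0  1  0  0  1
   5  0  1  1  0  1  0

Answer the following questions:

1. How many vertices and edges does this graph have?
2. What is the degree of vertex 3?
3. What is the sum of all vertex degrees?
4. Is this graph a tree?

Count: 6 vertices, 8 edges.
Vertex 3 has neighbors [2], degree = 1.
Handshaking lemma: 2 * 8 = 16.
A tree on 6 vertices has 5 edges. This graph has 8 edges (3 extra). Not a tree.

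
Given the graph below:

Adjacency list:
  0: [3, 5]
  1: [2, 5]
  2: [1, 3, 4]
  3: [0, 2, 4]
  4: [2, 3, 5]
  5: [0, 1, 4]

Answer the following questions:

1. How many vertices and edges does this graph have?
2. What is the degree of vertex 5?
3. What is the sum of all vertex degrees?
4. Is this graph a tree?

Count: 6 vertices, 8 edges.
Vertex 5 has neighbors [0, 1, 4], degree = 3.
Handshaking lemma: 2 * 8 = 16.
A tree on 6 vertices has 5 edges. This graph has 8 edges (3 extra). Not a tree.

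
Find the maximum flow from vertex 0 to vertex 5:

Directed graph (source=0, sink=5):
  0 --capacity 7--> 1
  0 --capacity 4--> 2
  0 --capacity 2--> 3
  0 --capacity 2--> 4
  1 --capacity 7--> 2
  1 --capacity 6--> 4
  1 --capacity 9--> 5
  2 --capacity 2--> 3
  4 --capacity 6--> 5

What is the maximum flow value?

Computing max flow:
  Flow on (0->1): 7/7
  Flow on (0->4): 2/2
  Flow on (1->5): 7/9
  Flow on (4->5): 2/6
Maximum flow = 9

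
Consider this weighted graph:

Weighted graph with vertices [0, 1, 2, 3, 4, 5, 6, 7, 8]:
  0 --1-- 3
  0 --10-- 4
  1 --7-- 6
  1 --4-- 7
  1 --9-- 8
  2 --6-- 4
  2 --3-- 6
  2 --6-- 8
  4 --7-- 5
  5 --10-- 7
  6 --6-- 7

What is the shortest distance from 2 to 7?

Using Dijkstra's algorithm from vertex 2:
Shortest path: 2 -> 6 -> 7
Total weight: 3 + 6 = 9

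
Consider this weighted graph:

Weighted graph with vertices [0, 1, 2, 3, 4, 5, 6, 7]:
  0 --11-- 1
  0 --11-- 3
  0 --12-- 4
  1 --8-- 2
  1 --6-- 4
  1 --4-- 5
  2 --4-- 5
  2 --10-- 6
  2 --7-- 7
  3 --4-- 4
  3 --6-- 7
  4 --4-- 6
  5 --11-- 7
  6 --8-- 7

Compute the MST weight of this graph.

Applying Kruskal's algorithm (sort edges by weight, add if no cycle):
  Add (1,5) w=4
  Add (2,5) w=4
  Add (3,4) w=4
  Add (4,6) w=4
  Add (1,4) w=6
  Add (3,7) w=6
  Skip (2,7) w=7 (creates cycle)
  Skip (1,2) w=8 (creates cycle)
  Skip (6,7) w=8 (creates cycle)
  Skip (2,6) w=10 (creates cycle)
  Add (0,1) w=11
  Skip (0,3) w=11 (creates cycle)
  Skip (5,7) w=11 (creates cycle)
  Skip (0,4) w=12 (creates cycle)
MST weight = 39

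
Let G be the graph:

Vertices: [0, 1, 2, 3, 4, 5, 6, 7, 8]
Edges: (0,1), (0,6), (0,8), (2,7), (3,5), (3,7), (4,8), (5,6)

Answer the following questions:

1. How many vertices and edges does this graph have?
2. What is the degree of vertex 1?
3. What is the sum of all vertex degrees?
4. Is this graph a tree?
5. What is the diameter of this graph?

Count: 9 vertices, 8 edges.
Vertex 1 has neighbors [0], degree = 1.
Handshaking lemma: 2 * 8 = 16.
A graph is a tree iff it is connected and has exactly n-1 edges. This graph is connected (all 9 vertices in one component) and has 9-1 = 8 edges. It is a tree.
Diameter (longest shortest path) = 7.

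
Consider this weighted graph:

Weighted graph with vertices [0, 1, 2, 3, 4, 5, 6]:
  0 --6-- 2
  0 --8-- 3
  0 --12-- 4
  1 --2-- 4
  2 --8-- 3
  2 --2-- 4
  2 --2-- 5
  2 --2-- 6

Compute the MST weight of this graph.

Applying Kruskal's algorithm (sort edges by weight, add if no cycle):
  Add (1,4) w=2
  Add (2,4) w=2
  Add (2,6) w=2
  Add (2,5) w=2
  Add (0,2) w=6
  Add (0,3) w=8
  Skip (2,3) w=8 (creates cycle)
  Skip (0,4) w=12 (creates cycle)
MST weight = 22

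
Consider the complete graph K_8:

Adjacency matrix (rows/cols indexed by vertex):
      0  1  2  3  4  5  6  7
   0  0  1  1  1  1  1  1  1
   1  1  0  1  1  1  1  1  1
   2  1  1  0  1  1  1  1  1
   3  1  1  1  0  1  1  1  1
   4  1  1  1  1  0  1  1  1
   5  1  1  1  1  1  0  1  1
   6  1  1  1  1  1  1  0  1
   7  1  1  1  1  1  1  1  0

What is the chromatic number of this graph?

In K_8, every vertex is adjacent to every other vertex.
Each vertex needs a unique color.
Chromatic number = 8.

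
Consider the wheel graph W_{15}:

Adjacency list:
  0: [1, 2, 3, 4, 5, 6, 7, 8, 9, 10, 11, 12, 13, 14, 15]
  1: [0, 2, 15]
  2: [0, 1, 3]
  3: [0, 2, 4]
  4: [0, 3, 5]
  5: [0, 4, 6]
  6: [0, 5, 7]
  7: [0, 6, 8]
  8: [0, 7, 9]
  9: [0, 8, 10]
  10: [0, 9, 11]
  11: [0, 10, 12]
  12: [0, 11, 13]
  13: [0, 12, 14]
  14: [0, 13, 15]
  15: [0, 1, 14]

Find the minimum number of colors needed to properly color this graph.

W_{15} = C_{15} plus a hub adjacent to every cycle vertex.
The outer cycle needs 3 colors (odd cycle); the hub is adjacent to all of them so needs a fresh color.
Chromatic number = 3 + 1 = 4.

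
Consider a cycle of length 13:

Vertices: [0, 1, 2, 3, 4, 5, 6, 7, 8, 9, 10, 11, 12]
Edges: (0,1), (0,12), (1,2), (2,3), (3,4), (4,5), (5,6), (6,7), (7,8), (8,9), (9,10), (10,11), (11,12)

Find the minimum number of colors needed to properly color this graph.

This is an odd cycle (C_13). Odd cycles are not bipartite (any 2-coloring forces two adjacent vertices to match), and 3 colors suffice.
Chromatic number = 3.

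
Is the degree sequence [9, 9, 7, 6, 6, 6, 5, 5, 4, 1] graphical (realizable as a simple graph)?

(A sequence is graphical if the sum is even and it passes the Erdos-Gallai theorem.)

Sum of degrees = 58. Sum is even but fails Erdos-Gallai. The sequence is NOT graphical.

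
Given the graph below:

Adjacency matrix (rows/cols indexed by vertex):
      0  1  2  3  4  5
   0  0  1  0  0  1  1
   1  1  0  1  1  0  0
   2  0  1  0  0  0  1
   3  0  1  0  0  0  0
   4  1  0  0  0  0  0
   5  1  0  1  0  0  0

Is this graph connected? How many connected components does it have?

Checking connectivity: the graph has 1 connected component(s).
All vertices are reachable from each other. The graph IS connected.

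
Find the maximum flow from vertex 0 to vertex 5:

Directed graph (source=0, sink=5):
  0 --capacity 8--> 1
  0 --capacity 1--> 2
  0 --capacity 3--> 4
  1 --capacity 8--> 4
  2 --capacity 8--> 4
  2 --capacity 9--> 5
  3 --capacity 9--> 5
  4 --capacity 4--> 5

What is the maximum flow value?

Computing max flow:
  Flow on (0->1): 4/8
  Flow on (0->2): 1/1
  Flow on (1->4): 4/8
  Flow on (2->5): 1/9
  Flow on (4->5): 4/4
Maximum flow = 5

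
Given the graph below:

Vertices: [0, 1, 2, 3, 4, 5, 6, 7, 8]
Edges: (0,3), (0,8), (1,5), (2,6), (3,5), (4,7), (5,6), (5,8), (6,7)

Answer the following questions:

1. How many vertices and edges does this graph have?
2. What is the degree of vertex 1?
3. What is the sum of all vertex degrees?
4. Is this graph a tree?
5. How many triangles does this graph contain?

Count: 9 vertices, 9 edges.
Vertex 1 has neighbors [5], degree = 1.
Handshaking lemma: 2 * 9 = 18.
A tree on 9 vertices has 8 edges. This graph has 9 edges (1 extra). Not a tree.
Number of triangles = 0.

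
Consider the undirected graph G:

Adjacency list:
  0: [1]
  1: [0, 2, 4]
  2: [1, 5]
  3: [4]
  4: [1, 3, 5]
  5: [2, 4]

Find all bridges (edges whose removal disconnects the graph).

A bridge is an edge whose removal increases the number of connected components.
Bridges found: (0,1), (3,4)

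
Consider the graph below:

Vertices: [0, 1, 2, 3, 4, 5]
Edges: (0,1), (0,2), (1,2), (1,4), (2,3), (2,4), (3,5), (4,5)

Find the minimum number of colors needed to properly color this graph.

The graph has a maximum clique of size 3 (lower bound on chromatic number).
A valid 3-coloring: {0: 2, 1: 1, 2: 0, 3: 1, 4: 2, 5: 0}.
Chromatic number = 3.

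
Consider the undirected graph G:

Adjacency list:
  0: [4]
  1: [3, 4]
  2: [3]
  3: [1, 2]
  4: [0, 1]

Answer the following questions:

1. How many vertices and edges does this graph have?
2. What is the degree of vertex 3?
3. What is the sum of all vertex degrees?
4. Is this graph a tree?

Count: 5 vertices, 4 edges.
Vertex 3 has neighbors [1, 2], degree = 2.
Handshaking lemma: 2 * 4 = 8.
A graph is a tree iff it is connected and has exactly n-1 edges. This graph is connected (all 5 vertices in one component) and has 5-1 = 4 edges. It is a tree.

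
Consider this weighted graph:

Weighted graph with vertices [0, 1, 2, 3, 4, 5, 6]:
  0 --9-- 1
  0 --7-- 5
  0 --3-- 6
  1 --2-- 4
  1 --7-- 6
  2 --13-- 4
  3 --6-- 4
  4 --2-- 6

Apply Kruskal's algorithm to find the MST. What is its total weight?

Applying Kruskal's algorithm (sort edges by weight, add if no cycle):
  Add (1,4) w=2
  Add (4,6) w=2
  Add (0,6) w=3
  Add (3,4) w=6
  Add (0,5) w=7
  Skip (1,6) w=7 (creates cycle)
  Skip (0,1) w=9 (creates cycle)
  Add (2,4) w=13
MST weight = 33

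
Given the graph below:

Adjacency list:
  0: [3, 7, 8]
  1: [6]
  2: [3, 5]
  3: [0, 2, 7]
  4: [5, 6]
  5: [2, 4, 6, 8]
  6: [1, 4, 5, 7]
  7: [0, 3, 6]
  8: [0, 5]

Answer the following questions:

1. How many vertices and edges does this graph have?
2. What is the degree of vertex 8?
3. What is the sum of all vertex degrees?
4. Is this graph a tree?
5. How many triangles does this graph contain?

Count: 9 vertices, 12 edges.
Vertex 8 has neighbors [0, 5], degree = 2.
Handshaking lemma: 2 * 12 = 24.
A tree on 9 vertices has 8 edges. This graph has 12 edges (4 extra). Not a tree.
Number of triangles = 2.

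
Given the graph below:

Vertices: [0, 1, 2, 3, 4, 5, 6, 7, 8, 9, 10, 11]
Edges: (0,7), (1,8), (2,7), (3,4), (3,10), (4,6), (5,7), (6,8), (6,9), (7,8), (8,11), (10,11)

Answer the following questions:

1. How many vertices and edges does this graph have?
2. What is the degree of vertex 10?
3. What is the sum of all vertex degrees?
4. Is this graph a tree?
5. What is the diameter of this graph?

Count: 12 vertices, 12 edges.
Vertex 10 has neighbors [3, 11], degree = 2.
Handshaking lemma: 2 * 12 = 24.
A tree on 12 vertices has 11 edges. This graph has 12 edges (1 extra). Not a tree.
Diameter (longest shortest path) = 5.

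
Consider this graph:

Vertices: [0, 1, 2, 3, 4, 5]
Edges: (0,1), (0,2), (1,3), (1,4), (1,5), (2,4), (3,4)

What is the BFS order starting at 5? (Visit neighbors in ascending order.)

BFS from vertex 5 (neighbors processed in ascending order):
Visit order: 5, 1, 0, 3, 4, 2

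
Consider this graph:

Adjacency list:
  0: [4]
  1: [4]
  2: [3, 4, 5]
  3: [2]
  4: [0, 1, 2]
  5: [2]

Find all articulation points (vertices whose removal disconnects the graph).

An articulation point is a vertex whose removal disconnects the graph.
Articulation points: [2, 4]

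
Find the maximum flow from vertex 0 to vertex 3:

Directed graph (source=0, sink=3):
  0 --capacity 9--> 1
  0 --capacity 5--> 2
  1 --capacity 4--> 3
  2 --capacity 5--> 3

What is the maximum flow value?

Computing max flow:
  Flow on (0->1): 4/9
  Flow on (0->2): 5/5
  Flow on (1->3): 4/4
  Flow on (2->3): 5/5
Maximum flow = 9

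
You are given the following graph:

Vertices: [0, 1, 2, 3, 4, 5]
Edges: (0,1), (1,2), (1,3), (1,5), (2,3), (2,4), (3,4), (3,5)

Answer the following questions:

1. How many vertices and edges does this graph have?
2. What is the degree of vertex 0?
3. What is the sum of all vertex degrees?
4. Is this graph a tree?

Count: 6 vertices, 8 edges.
Vertex 0 has neighbors [1], degree = 1.
Handshaking lemma: 2 * 8 = 16.
A tree on 6 vertices has 5 edges. This graph has 8 edges (3 extra). Not a tree.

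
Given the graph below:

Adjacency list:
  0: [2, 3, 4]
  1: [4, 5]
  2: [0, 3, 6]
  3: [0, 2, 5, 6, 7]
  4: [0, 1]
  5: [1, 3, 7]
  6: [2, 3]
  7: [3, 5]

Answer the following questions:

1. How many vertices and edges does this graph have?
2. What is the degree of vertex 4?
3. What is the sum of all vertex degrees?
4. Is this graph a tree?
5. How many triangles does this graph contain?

Count: 8 vertices, 11 edges.
Vertex 4 has neighbors [0, 1], degree = 2.
Handshaking lemma: 2 * 11 = 22.
A tree on 8 vertices has 7 edges. This graph has 11 edges (4 extra). Not a tree.
Number of triangles = 3.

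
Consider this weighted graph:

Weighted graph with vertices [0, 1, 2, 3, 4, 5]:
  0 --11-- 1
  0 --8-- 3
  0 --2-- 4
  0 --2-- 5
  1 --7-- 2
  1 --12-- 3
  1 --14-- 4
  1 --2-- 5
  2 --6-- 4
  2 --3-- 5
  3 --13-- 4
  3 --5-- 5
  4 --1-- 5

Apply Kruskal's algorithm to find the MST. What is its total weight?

Applying Kruskal's algorithm (sort edges by weight, add if no cycle):
  Add (4,5) w=1
  Add (0,5) w=2
  Skip (0,4) w=2 (creates cycle)
  Add (1,5) w=2
  Add (2,5) w=3
  Add (3,5) w=5
  Skip (2,4) w=6 (creates cycle)
  Skip (1,2) w=7 (creates cycle)
  Skip (0,3) w=8 (creates cycle)
  Skip (0,1) w=11 (creates cycle)
  Skip (1,3) w=12 (creates cycle)
  Skip (3,4) w=13 (creates cycle)
  Skip (1,4) w=14 (creates cycle)
MST weight = 13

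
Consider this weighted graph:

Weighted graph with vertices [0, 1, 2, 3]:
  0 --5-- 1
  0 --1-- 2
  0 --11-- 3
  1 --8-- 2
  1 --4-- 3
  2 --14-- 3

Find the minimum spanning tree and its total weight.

Applying Kruskal's algorithm (sort edges by weight, add if no cycle):
  Add (0,2) w=1
  Add (1,3) w=4
  Add (0,1) w=5
  Skip (1,2) w=8 (creates cycle)
  Skip (0,3) w=11 (creates cycle)
  Skip (2,3) w=14 (creates cycle)
MST weight = 10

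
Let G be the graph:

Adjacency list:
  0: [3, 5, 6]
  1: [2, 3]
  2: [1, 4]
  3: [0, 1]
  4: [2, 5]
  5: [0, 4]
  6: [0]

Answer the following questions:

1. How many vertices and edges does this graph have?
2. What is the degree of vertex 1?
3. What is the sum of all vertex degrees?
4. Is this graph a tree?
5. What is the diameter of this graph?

Count: 7 vertices, 7 edges.
Vertex 1 has neighbors [2, 3], degree = 2.
Handshaking lemma: 2 * 7 = 14.
A tree on 7 vertices has 6 edges. This graph has 7 edges (1 extra). Not a tree.
Diameter (longest shortest path) = 4.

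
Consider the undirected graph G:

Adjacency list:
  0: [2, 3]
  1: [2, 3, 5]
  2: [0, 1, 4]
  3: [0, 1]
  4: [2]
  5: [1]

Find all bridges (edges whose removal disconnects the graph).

A bridge is an edge whose removal increases the number of connected components.
Bridges found: (1,5), (2,4)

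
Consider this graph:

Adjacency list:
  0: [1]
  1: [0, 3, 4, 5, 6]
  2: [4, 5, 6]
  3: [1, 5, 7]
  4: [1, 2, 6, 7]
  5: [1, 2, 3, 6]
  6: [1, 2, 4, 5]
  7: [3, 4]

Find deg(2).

Vertex 2 has neighbors [4, 5, 6], so deg(2) = 3.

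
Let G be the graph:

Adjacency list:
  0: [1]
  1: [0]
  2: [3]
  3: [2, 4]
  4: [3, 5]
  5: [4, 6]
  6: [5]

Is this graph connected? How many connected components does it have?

Checking connectivity: the graph has 2 connected component(s).
Components: [[0, 1], [2, 3, 4, 5, 6]]. The graph is NOT connected.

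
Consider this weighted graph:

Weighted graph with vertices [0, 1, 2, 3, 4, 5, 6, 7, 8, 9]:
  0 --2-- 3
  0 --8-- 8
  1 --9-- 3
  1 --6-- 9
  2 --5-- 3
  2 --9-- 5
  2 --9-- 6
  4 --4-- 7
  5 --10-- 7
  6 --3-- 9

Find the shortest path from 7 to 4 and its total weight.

Using Dijkstra's algorithm from vertex 7:
Shortest path: 7 -> 4
Total weight: 4 = 4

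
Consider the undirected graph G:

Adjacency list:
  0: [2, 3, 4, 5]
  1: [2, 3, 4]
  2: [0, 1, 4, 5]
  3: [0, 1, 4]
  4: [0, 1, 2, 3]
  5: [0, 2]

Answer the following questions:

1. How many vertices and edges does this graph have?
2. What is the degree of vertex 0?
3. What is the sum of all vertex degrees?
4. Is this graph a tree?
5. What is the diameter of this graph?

Count: 6 vertices, 10 edges.
Vertex 0 has neighbors [2, 3, 4, 5], degree = 4.
Handshaking lemma: 2 * 10 = 20.
A tree on 6 vertices has 5 edges. This graph has 10 edges (5 extra). Not a tree.
Diameter (longest shortest path) = 2.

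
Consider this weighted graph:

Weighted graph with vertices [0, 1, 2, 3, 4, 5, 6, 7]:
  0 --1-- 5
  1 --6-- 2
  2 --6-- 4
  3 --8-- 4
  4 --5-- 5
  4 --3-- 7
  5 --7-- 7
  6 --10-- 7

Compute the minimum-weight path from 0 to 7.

Using Dijkstra's algorithm from vertex 0:
Shortest path: 0 -> 5 -> 7
Total weight: 1 + 7 = 8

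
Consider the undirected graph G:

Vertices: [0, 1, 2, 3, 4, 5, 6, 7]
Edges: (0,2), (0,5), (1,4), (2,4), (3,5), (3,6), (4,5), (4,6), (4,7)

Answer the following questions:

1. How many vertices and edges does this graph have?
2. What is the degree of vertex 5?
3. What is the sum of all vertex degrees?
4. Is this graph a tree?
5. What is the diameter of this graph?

Count: 8 vertices, 9 edges.
Vertex 5 has neighbors [0, 3, 4], degree = 3.
Handshaking lemma: 2 * 9 = 18.
A tree on 8 vertices has 7 edges. This graph has 9 edges (2 extra). Not a tree.
Diameter (longest shortest path) = 3.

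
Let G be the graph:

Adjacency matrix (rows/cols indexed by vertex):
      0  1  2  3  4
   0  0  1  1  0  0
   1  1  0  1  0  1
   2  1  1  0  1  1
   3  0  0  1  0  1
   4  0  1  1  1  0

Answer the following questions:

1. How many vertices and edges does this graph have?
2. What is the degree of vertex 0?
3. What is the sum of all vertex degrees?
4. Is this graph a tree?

Count: 5 vertices, 7 edges.
Vertex 0 has neighbors [1, 2], degree = 2.
Handshaking lemma: 2 * 7 = 14.
A tree on 5 vertices has 4 edges. This graph has 7 edges (3 extra). Not a tree.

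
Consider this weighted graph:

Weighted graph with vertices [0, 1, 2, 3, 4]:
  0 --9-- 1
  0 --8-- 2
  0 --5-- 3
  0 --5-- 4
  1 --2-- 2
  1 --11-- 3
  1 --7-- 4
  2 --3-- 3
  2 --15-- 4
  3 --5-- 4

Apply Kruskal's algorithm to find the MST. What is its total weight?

Applying Kruskal's algorithm (sort edges by weight, add if no cycle):
  Add (1,2) w=2
  Add (2,3) w=3
  Add (0,3) w=5
  Add (0,4) w=5
  Skip (3,4) w=5 (creates cycle)
  Skip (1,4) w=7 (creates cycle)
  Skip (0,2) w=8 (creates cycle)
  Skip (0,1) w=9 (creates cycle)
  Skip (1,3) w=11 (creates cycle)
  Skip (2,4) w=15 (creates cycle)
MST weight = 15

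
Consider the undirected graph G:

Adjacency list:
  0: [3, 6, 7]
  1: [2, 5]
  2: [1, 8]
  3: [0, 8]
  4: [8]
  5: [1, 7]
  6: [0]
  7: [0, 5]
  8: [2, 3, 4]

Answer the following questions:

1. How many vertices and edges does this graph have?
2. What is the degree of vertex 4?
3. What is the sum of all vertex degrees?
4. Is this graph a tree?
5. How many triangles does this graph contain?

Count: 9 vertices, 9 edges.
Vertex 4 has neighbors [8], degree = 1.
Handshaking lemma: 2 * 9 = 18.
A tree on 9 vertices has 8 edges. This graph has 9 edges (1 extra). Not a tree.
Number of triangles = 0.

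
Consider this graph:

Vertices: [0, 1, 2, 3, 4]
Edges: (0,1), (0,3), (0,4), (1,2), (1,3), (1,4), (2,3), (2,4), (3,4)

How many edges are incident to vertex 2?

Vertex 2 has neighbors [1, 3, 4], so deg(2) = 3.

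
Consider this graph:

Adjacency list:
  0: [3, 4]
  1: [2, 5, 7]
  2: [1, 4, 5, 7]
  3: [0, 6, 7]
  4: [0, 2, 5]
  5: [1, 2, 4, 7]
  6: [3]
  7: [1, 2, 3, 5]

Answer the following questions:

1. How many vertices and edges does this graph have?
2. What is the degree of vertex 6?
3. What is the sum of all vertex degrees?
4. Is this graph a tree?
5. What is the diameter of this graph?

Count: 8 vertices, 12 edges.
Vertex 6 has neighbors [3], degree = 1.
Handshaking lemma: 2 * 12 = 24.
A tree on 8 vertices has 7 edges. This graph has 12 edges (5 extra). Not a tree.
Diameter (longest shortest path) = 3.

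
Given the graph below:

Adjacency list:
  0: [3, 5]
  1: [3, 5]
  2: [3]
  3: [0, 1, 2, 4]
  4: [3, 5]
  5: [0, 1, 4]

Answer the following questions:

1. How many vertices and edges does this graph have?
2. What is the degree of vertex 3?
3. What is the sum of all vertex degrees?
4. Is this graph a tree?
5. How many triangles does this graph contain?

Count: 6 vertices, 7 edges.
Vertex 3 has neighbors [0, 1, 2, 4], degree = 4.
Handshaking lemma: 2 * 7 = 14.
A tree on 6 vertices has 5 edges. This graph has 7 edges (2 extra). Not a tree.
Number of triangles = 0.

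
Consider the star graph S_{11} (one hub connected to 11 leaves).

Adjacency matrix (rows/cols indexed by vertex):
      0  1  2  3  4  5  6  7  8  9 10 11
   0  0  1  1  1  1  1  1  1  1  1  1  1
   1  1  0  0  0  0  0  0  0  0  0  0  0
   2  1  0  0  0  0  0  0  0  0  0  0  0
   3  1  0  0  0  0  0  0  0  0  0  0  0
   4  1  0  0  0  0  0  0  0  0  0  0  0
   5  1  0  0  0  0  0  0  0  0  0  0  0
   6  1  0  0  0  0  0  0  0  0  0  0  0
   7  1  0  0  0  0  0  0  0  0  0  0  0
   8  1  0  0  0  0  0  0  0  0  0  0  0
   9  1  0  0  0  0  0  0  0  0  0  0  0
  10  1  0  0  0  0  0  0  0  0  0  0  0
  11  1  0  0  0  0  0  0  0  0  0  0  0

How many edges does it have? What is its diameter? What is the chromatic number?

Star graph S_{11}: the hub connects to all 11 leaves.
Edges = 11.
Diameter = 2 (any leaf to hub is 1, leaf to leaf through hub is 2).
Star graphs are bipartite (hub vs leaves), so chromatic number = 2.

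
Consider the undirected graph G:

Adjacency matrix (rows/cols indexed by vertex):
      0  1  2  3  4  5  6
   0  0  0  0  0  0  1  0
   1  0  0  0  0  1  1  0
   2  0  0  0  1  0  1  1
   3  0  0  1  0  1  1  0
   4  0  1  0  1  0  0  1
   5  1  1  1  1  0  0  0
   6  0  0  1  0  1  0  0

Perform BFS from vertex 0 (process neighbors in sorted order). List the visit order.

BFS from vertex 0 (neighbors processed in ascending order):
Visit order: 0, 5, 1, 2, 3, 4, 6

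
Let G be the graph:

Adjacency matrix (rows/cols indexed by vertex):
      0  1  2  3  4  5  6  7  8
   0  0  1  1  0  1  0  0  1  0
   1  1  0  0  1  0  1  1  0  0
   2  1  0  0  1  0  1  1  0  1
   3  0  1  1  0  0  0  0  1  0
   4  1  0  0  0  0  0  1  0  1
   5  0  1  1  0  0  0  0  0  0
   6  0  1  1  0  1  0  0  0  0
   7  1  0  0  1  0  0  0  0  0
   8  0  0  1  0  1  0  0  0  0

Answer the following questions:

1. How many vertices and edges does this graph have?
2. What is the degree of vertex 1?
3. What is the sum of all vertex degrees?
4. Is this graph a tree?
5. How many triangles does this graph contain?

Count: 9 vertices, 14 edges.
Vertex 1 has neighbors [0, 3, 5, 6], degree = 4.
Handshaking lemma: 2 * 14 = 28.
A tree on 9 vertices has 8 edges. This graph has 14 edges (6 extra). Not a tree.
Number of triangles = 0.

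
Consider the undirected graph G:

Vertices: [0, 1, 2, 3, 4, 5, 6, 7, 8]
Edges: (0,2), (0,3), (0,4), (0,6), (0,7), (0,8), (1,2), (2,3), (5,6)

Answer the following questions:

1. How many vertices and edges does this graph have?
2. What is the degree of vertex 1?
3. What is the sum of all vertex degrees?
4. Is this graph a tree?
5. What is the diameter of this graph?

Count: 9 vertices, 9 edges.
Vertex 1 has neighbors [2], degree = 1.
Handshaking lemma: 2 * 9 = 18.
A tree on 9 vertices has 8 edges. This graph has 9 edges (1 extra). Not a tree.
Diameter (longest shortest path) = 4.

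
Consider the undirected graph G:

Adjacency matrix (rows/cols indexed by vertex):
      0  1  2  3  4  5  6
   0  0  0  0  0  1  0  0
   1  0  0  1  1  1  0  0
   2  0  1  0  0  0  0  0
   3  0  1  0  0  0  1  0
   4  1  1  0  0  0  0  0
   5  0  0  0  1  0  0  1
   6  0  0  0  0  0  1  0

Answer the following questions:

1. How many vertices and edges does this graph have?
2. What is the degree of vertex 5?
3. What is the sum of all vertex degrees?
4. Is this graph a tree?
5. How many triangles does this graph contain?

Count: 7 vertices, 6 edges.
Vertex 5 has neighbors [3, 6], degree = 2.
Handshaking lemma: 2 * 6 = 12.
A graph is a tree iff it is connected and has exactly n-1 edges. This graph is connected (all 7 vertices in one component) and has 7-1 = 6 edges. It is a tree.
Number of triangles = 0.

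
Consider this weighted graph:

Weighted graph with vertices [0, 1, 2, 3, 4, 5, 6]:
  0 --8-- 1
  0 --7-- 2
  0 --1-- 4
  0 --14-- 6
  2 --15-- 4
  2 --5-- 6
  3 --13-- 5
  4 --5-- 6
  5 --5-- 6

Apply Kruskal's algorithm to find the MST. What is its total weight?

Applying Kruskal's algorithm (sort edges by weight, add if no cycle):
  Add (0,4) w=1
  Add (2,6) w=5
  Add (4,6) w=5
  Add (5,6) w=5
  Skip (0,2) w=7 (creates cycle)
  Add (0,1) w=8
  Add (3,5) w=13
  Skip (0,6) w=14 (creates cycle)
  Skip (2,4) w=15 (creates cycle)
MST weight = 37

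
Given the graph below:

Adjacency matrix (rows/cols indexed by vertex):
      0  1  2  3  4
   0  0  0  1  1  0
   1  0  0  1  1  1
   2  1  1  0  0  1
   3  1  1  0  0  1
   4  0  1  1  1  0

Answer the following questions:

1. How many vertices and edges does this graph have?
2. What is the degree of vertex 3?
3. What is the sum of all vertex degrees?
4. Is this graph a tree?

Count: 5 vertices, 7 edges.
Vertex 3 has neighbors [0, 1, 4], degree = 3.
Handshaking lemma: 2 * 7 = 14.
A tree on 5 vertices has 4 edges. This graph has 7 edges (3 extra). Not a tree.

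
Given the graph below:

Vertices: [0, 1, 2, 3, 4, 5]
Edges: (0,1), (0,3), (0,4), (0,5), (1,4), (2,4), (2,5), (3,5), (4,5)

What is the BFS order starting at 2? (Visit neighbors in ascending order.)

BFS from vertex 2 (neighbors processed in ascending order):
Visit order: 2, 4, 5, 0, 1, 3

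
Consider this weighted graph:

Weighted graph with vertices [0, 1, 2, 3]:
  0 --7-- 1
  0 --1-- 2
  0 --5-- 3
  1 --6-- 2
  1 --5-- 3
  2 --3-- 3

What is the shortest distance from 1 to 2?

Using Dijkstra's algorithm from vertex 1:
Shortest path: 1 -> 2
Total weight: 6 = 6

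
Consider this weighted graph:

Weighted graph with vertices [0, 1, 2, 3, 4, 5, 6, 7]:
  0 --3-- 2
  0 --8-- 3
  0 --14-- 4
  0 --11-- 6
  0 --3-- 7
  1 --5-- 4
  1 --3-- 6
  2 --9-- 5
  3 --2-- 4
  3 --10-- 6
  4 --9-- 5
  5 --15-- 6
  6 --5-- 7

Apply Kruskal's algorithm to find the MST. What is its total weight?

Applying Kruskal's algorithm (sort edges by weight, add if no cycle):
  Add (3,4) w=2
  Add (0,2) w=3
  Add (0,7) w=3
  Add (1,6) w=3
  Add (1,4) w=5
  Add (6,7) w=5
  Skip (0,3) w=8 (creates cycle)
  Add (2,5) w=9
  Skip (4,5) w=9 (creates cycle)
  Skip (3,6) w=10 (creates cycle)
  Skip (0,6) w=11 (creates cycle)
  Skip (0,4) w=14 (creates cycle)
  Skip (5,6) w=15 (creates cycle)
MST weight = 30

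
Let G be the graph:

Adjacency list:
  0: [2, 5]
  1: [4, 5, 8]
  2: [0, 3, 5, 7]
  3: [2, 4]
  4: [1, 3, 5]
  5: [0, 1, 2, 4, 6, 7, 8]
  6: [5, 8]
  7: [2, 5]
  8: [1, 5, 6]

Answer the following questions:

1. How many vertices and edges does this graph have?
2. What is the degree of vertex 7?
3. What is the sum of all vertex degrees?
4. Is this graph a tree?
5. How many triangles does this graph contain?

Count: 9 vertices, 14 edges.
Vertex 7 has neighbors [2, 5], degree = 2.
Handshaking lemma: 2 * 14 = 28.
A tree on 9 vertices has 8 edges. This graph has 14 edges (6 extra). Not a tree.
Number of triangles = 5.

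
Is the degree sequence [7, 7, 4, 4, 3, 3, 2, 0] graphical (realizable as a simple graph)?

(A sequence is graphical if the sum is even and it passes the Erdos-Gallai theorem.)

Sum of degrees = 30. Sum is even but fails Erdos-Gallai. The sequence is NOT graphical.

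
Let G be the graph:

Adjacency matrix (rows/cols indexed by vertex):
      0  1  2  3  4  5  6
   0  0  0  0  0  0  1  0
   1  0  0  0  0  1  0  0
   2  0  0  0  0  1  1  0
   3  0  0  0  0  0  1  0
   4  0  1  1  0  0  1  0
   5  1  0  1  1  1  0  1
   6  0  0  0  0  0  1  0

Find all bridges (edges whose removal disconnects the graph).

A bridge is an edge whose removal increases the number of connected components.
Bridges found: (0,5), (1,4), (3,5), (5,6)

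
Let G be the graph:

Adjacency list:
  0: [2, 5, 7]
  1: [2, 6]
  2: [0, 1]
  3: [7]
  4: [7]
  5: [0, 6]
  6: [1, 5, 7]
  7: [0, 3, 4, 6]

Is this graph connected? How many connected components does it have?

Checking connectivity: the graph has 1 connected component(s).
All vertices are reachable from each other. The graph IS connected.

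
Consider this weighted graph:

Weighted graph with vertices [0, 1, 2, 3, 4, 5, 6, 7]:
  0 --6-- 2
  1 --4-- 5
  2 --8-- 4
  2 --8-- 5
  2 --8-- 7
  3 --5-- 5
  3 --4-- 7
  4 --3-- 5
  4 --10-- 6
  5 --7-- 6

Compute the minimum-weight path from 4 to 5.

Using Dijkstra's algorithm from vertex 4:
Shortest path: 4 -> 5
Total weight: 3 = 3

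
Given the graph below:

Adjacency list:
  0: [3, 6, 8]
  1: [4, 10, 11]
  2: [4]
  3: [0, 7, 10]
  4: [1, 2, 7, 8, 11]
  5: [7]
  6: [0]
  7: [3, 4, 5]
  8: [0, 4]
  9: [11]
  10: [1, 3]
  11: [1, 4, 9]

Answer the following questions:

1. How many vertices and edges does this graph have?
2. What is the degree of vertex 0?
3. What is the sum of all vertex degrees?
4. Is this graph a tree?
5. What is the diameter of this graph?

Count: 12 vertices, 14 edges.
Vertex 0 has neighbors [3, 6, 8], degree = 3.
Handshaking lemma: 2 * 14 = 28.
A tree on 12 vertices has 11 edges. This graph has 14 edges (3 extra). Not a tree.
Diameter (longest shortest path) = 5.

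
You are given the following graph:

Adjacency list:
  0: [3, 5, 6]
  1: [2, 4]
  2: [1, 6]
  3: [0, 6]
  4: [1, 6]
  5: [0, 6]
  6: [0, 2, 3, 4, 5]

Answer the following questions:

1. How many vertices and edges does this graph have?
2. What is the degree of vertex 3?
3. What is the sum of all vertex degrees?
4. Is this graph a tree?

Count: 7 vertices, 9 edges.
Vertex 3 has neighbors [0, 6], degree = 2.
Handshaking lemma: 2 * 9 = 18.
A tree on 7 vertices has 6 edges. This graph has 9 edges (3 extra). Not a tree.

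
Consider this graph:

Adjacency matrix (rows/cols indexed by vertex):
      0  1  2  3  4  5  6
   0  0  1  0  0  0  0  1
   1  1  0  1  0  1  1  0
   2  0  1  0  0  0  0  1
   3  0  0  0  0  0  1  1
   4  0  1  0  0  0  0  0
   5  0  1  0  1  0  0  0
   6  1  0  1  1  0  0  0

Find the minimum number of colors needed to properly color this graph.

The graph has a maximum clique of size 2 (lower bound on chromatic number).
A valid 3-coloring: {0: 1, 1: 0, 2: 1, 3: 1, 4: 1, 5: 2, 6: 0}.
No proper 2-coloring exists (verified by exhaustive search).
Chromatic number = 3.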